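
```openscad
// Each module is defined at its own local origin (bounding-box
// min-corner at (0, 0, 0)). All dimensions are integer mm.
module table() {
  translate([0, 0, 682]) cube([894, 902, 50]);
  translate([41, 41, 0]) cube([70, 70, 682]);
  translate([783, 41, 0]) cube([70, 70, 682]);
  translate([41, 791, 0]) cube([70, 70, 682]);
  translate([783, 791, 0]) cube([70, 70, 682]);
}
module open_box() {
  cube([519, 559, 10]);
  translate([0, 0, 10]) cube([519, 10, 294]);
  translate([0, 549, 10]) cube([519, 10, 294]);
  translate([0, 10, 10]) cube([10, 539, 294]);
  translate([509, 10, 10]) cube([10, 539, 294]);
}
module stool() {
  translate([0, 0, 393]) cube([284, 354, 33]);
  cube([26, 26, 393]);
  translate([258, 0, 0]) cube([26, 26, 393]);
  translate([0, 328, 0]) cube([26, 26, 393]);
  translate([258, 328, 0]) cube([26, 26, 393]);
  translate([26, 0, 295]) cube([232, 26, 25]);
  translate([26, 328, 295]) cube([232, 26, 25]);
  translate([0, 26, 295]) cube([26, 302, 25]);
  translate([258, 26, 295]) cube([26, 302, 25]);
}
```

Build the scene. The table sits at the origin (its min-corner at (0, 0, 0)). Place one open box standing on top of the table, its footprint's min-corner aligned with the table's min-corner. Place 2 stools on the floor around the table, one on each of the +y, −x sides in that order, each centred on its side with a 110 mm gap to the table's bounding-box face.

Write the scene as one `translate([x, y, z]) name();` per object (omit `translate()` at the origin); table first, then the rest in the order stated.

table();
translate([0, 0, 732]) open_box();
translate([305, 1012, 0]) stool();
translate([-394, 274, 0]) stool();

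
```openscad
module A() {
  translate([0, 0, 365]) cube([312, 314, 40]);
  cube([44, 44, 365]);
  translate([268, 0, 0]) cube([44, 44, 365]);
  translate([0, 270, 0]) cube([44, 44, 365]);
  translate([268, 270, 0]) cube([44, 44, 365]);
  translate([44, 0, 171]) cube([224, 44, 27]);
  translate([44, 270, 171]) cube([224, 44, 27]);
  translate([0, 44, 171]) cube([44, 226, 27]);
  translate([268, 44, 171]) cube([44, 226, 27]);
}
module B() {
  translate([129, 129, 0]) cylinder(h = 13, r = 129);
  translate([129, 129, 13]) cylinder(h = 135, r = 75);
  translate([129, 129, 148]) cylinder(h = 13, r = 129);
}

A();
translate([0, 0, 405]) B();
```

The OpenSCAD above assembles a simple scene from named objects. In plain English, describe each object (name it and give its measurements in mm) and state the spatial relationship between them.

A is a four-legged stool. The seat is a 312×314×40 mm slab whose top surface is at z = 405 mm; four square legs, each 44×44 mm in cross-section, run from the floor (z = 0) to the underside of the seat, each flush with a corner of the seat. Four stretchers, 44 mm wide and 27 mm tall, connect adjacent legs with their undersides at z = 171 mm, each running between the inner faces of the legs it joins and aligned with the legs' outer faces on the other axis.

B is a spool: two coaxial disc flanges of radius 129 mm and thickness 13 mm, joined by a core cylinder of radius 75 mm and height 135 mm. The lower flange rests on z = 0 and the three cylinders share a vertical axis.

The spool is on top of the stool.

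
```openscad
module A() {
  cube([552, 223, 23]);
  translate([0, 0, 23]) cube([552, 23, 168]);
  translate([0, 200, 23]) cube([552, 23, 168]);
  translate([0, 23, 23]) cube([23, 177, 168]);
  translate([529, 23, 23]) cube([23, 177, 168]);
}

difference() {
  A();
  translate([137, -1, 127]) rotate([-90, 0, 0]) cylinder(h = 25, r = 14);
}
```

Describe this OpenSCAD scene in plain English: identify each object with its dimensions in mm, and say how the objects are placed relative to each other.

A is an open storage box with external size 552×223×191 mm and wall thickness 23 mm (the base is also 23 mm thick). The base covers the whole footprint; the four walls stand on the base, with the y-facing walls full-width and the x-facing walls fitting between their inner faces.

The open box has a circular hole of radius 14 mm through its front wall, centred at (x = 137, z = 127).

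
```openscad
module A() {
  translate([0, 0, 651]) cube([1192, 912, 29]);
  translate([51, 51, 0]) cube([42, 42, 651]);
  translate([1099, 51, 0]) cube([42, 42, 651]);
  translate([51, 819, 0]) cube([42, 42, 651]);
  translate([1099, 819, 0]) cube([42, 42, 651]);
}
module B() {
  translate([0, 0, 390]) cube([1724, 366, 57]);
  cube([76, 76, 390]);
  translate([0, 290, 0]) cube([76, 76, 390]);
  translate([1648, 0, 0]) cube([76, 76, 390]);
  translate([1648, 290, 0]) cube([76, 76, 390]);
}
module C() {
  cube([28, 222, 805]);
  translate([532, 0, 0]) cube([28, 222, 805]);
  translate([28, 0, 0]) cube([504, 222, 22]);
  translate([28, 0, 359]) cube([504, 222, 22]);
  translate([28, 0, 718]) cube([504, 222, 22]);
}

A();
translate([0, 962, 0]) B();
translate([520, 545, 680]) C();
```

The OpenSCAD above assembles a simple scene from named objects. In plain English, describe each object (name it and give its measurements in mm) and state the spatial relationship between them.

A is a rectangular dining table. The top is 1192×912×29 mm with its upper surface at z = 680 mm. It stands on four 42×42 mm square legs, each inset 51 mm from the nearest pair of top edges, running from the floor to the underside of the top.

B is a long wooden bench with a 1724 mm (x) × 366 mm (y) seat, 57 mm thick, its top surface 447 mm above the floor. Four 76 mm square legs at the seat corners, flush with the edges, run from z = 0 to the seat underside.

C is an open bookshelf. Two side panels, each 28 mm thick, 222 mm deep and 805 mm tall, stand 560 mm apart (outside-to-outside). Between them sit 3 shelves, each 22 mm thick and 222 mm deep, spanning the full gap between the sides. The bottom shelf rests on the floor (its underside at z = 0) and the clear gap between one shelf's top and the next shelf's underside is 337 mm.

The bench is on the floor beside the table on its +y side. The bookshelf is on top of the table.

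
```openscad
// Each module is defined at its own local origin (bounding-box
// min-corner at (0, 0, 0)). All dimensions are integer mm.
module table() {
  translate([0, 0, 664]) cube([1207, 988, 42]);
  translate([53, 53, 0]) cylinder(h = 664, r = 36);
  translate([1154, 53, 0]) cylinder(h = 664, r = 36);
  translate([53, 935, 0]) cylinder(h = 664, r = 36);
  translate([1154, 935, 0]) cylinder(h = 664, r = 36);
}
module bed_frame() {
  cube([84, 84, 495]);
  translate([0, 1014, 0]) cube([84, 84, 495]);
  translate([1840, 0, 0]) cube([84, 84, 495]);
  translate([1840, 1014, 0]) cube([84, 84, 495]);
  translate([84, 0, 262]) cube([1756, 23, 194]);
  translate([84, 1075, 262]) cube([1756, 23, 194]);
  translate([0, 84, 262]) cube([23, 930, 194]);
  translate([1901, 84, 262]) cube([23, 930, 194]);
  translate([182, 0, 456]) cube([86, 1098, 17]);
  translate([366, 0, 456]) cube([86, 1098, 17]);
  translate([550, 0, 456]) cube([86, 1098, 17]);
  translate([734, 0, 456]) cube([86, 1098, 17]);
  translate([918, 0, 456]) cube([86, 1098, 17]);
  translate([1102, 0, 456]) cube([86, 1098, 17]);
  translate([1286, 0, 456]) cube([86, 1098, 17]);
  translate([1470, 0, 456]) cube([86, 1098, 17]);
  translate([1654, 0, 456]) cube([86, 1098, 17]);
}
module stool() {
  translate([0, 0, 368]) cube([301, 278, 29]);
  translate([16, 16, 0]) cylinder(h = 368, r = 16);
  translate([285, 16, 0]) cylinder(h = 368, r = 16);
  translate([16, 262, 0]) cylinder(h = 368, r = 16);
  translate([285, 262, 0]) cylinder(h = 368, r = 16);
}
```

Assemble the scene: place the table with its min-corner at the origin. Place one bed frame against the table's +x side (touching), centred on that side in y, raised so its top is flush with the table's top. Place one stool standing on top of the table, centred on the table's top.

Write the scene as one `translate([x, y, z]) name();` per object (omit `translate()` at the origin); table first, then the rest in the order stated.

table();
translate([1207, -55, 211]) bed_frame();
translate([453, 355, 706]) stool();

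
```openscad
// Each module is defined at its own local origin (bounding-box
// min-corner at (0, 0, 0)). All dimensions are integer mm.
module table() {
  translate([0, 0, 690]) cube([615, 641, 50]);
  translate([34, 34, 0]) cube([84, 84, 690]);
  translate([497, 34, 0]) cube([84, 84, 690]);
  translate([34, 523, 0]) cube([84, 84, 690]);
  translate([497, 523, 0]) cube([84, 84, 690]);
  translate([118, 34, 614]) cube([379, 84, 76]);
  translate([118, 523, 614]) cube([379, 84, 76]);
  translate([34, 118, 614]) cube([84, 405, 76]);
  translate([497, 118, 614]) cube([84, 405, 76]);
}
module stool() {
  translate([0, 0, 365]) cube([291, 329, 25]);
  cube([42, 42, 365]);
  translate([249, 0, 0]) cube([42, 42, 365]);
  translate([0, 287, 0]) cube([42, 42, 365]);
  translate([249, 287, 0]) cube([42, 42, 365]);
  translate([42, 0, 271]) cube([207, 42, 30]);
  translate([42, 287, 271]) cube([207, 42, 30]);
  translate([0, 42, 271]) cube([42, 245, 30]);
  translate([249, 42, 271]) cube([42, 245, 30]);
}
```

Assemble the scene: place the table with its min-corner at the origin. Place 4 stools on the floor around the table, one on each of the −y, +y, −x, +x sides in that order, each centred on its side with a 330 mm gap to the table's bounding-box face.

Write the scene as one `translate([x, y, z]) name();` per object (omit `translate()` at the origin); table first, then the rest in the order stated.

table();
translate([162, -659, 0]) stool();
translate([162, 971, 0]) stool();
translate([-621, 156, 0]) stool();
translate([945, 156, 0]) stool();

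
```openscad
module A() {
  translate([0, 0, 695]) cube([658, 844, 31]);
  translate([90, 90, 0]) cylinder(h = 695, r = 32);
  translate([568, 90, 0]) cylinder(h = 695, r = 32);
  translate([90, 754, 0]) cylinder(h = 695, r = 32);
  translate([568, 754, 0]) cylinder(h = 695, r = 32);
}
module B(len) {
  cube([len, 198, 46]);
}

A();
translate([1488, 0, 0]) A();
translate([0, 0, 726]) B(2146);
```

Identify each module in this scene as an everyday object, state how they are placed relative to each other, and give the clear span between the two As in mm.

A is a table. B is a beam. A beam spans the tops of two tables. The clear span between the two tables is 830 mm.

Second table starts at x = 1488; first ends at x = 658; clear span = 1488 − 658 = 830 mm.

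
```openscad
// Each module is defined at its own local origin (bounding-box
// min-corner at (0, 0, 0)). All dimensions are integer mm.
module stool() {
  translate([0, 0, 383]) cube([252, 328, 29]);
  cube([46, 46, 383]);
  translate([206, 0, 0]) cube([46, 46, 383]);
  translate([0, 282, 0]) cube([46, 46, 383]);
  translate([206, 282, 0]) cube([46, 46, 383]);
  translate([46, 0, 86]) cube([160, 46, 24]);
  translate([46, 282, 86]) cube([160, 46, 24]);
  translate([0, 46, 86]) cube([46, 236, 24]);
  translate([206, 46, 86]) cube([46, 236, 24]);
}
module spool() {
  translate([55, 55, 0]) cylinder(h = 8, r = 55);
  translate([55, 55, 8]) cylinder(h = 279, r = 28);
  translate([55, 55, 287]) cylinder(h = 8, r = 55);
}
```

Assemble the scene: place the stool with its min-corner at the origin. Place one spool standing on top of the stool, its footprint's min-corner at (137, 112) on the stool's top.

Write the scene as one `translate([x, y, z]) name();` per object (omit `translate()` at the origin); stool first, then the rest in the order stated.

stool();
translate([137, 112, 412]) spool();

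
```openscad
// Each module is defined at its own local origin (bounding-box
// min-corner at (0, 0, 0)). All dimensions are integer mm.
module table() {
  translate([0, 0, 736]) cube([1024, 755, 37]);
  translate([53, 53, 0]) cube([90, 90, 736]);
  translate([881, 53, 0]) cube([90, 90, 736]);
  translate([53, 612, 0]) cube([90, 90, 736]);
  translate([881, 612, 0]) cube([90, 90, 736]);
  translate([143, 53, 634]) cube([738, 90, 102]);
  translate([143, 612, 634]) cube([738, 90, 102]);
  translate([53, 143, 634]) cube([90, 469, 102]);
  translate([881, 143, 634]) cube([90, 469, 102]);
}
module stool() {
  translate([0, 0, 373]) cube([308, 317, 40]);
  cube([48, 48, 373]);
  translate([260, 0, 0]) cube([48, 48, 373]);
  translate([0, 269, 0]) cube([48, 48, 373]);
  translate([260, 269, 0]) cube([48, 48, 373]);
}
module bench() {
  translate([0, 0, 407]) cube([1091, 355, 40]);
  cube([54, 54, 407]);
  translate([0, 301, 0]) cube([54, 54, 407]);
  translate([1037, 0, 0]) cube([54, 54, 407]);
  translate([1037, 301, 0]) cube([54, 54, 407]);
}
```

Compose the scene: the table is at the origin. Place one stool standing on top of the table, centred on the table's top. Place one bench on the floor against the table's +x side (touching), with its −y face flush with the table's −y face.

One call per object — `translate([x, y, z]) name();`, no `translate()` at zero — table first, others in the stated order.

table();
translate([358, 219, 773]) stool();
translate([1024, 0, 0]) bench();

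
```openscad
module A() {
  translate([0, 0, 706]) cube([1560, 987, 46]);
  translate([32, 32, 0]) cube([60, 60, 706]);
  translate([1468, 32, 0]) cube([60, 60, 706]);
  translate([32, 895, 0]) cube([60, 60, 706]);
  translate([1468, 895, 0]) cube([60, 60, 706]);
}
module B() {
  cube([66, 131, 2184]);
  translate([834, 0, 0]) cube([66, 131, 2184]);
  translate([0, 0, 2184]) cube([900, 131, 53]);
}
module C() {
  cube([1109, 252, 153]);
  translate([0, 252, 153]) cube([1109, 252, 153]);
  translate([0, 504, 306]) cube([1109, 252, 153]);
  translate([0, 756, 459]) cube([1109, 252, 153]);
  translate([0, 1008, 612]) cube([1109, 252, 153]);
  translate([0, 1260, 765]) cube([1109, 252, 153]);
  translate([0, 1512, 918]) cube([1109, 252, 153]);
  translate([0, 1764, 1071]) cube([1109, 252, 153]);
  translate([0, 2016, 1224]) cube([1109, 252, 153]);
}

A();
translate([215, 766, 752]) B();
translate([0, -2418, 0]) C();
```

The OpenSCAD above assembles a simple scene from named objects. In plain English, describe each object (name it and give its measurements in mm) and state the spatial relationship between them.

A is a table with a 1560×987 mm rectangular top, 46 mm thick, top surface at z = 752 mm, supported by four 60×60 mm square legs, each inset 32 mm from the nearest pair of top edges, running from the floor.

B is a rectangular door frame: two vertical jambs of 66×131 mm section, 2184 mm tall, with a clear opening 768 mm wide between their inner faces. A header 53 mm tall and 131 mm deep lies on top of the jambs and spans the full outside width.

C is a run of 9 identical solid stair steps. Each tread is 1109×252 mm and each step block is 153 mm high. Step 1 rests on the floor; step k is offset from step 1 by (k−1)×252 mm in y and (k−1)×153 mm in z.

The door frame is on top of the table. The staircase is on the floor beside the table on its −y side.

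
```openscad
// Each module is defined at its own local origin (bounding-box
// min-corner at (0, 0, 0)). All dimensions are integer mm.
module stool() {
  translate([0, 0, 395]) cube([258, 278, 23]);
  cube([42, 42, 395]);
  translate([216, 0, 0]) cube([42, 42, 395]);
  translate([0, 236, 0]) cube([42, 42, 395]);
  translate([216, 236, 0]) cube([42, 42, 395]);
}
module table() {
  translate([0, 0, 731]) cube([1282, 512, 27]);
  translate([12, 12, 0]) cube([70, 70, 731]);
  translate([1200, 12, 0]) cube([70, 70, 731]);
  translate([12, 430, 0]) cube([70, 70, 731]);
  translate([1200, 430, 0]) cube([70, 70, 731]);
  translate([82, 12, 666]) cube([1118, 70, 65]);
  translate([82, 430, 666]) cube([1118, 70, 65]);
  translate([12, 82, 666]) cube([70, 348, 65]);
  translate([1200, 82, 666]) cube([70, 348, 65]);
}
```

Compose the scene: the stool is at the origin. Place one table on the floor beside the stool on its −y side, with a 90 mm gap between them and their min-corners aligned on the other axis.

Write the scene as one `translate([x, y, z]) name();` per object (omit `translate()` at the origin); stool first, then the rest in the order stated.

stool();
translate([0, -602, 0]) table();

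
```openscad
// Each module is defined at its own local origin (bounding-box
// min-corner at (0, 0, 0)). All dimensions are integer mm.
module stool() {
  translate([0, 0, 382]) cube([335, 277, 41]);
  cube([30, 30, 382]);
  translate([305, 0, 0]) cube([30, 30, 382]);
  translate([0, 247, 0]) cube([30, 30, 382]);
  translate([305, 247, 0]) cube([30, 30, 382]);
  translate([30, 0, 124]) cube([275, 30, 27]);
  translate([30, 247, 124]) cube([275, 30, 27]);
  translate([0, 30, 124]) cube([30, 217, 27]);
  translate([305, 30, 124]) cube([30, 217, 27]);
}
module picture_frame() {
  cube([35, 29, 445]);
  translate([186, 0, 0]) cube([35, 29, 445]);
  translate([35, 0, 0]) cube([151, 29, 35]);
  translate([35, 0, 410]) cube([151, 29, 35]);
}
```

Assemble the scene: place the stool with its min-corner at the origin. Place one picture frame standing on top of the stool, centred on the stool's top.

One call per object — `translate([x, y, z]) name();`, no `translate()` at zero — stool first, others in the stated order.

stool();
translate([57, 124, 423]) picture_frame();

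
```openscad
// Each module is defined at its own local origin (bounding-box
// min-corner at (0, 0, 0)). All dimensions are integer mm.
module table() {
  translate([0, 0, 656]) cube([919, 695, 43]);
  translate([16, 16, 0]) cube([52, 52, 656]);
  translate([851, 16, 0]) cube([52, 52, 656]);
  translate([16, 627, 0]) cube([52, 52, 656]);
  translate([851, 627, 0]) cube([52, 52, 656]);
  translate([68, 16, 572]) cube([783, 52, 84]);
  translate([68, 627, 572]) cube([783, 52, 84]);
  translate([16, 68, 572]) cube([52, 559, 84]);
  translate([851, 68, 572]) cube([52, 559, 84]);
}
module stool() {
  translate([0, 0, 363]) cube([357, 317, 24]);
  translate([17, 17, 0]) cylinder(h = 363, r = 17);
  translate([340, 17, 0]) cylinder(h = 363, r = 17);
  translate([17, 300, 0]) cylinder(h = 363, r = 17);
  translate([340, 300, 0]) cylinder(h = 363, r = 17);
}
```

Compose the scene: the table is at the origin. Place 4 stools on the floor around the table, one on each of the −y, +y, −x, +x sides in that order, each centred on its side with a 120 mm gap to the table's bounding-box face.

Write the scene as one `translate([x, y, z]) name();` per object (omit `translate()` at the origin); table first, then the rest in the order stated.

table();
translate([281, -437, 0]) stool();
translate([281, 815, 0]) stool();
translate([-477, 189, 0]) stool();
translate([1039, 189, 0]) stool();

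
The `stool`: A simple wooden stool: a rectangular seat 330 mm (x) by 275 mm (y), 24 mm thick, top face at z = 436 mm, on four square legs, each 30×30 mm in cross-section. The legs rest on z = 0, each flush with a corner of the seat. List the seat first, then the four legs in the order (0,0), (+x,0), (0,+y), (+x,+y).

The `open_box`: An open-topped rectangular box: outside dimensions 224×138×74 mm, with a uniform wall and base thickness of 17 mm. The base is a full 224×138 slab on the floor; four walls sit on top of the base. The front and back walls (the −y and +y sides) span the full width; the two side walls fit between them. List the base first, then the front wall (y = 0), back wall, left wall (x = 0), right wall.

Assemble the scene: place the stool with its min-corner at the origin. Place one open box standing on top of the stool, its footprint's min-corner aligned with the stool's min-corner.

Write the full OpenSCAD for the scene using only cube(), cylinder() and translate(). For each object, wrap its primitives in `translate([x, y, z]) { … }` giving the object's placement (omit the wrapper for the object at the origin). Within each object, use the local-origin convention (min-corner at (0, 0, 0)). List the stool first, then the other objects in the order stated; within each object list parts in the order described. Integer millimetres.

translate([0, 0, 412]) cube([330, 275, 24]);
cube([30, 30, 412]);
translate([300, 0, 0]) cube([30, 30, 412]);
translate([0, 245, 0]) cube([30, 30, 412]);
translate([300, 245, 0]) cube([30, 30, 412]);
translate([0, 0, 436]) {
  cube([224, 138, 17]);
  translate([0, 0, 17]) cube([224, 17, 57]);
  translate([0, 121, 17]) cube([224, 17, 57]);
  translate([0, 17, 17]) cube([17, 104, 57]);
  translate([207, 17, 17]) cube([17, 104, 57]);
}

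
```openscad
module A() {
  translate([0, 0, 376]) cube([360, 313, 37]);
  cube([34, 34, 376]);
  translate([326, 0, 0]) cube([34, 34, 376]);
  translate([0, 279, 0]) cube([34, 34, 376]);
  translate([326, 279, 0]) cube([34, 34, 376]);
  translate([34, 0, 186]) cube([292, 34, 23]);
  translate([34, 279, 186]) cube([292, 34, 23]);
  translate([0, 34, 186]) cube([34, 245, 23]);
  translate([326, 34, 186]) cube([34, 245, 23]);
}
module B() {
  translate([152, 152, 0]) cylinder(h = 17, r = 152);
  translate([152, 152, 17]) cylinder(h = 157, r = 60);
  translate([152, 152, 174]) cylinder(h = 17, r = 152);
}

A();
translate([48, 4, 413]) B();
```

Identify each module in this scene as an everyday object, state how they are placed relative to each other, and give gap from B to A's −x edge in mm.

The spool's min-x is at 48; the stool's min-x is 0; gap = 48 mm.

A is a stool. B is a spool. The spool is on top of the stool. The gap from the spool to the stool's −x edge is 48 mm.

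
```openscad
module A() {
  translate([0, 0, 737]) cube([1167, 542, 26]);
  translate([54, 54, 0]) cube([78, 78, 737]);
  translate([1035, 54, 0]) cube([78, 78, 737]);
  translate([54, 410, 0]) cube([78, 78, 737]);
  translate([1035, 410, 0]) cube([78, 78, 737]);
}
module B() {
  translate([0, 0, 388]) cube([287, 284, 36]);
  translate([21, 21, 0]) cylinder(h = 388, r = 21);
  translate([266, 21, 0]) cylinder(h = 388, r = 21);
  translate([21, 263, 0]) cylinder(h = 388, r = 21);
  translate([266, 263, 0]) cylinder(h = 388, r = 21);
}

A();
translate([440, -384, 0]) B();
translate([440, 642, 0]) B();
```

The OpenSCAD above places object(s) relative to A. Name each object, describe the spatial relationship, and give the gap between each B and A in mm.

A is a table. B is a stool. Two stools sit around the table at the −y, +y sides. The gap between each stool and the table is 100 mm.

Each stool's nearest face is 100 mm from the table's bounding box.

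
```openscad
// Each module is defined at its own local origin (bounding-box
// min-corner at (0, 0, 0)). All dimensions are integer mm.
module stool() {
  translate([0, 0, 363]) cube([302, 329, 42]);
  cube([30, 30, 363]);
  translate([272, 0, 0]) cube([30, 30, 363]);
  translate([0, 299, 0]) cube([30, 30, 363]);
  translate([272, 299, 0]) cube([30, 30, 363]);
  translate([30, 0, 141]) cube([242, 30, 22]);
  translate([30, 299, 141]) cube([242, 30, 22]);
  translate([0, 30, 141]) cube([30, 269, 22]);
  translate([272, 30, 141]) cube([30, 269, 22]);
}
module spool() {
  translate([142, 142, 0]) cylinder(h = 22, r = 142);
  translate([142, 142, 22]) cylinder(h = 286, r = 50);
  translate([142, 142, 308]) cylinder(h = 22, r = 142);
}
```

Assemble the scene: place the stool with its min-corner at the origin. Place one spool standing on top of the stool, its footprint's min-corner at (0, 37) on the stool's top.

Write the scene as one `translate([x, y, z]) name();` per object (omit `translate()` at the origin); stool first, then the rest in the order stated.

stool();
translate([0, 37, 405]) spool();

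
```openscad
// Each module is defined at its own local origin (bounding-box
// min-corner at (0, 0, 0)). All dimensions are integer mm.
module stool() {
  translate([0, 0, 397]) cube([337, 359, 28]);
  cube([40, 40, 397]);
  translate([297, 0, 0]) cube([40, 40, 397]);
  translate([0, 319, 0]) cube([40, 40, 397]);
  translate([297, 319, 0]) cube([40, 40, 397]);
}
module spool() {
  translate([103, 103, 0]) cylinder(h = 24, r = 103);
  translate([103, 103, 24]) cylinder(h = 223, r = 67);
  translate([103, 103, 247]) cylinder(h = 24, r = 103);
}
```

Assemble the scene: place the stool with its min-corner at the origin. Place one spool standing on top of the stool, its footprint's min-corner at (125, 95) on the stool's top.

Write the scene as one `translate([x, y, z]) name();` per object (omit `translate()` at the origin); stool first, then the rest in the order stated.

stool();
translate([125, 95, 425]) spool();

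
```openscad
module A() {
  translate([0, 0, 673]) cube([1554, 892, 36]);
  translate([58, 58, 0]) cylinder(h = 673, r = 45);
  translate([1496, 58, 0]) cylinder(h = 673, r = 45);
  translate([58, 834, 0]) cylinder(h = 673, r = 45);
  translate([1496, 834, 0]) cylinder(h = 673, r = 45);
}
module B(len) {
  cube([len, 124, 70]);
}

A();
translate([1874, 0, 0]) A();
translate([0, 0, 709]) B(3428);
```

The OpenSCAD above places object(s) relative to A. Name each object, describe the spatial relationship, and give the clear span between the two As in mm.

Second table starts at x = 1874; first ends at x = 1554; clear span = 1874 − 1554 = 320 mm.

A is a table. B is a beam. A beam spans the tops of two tables. The clear span between the two tables is 320 mm.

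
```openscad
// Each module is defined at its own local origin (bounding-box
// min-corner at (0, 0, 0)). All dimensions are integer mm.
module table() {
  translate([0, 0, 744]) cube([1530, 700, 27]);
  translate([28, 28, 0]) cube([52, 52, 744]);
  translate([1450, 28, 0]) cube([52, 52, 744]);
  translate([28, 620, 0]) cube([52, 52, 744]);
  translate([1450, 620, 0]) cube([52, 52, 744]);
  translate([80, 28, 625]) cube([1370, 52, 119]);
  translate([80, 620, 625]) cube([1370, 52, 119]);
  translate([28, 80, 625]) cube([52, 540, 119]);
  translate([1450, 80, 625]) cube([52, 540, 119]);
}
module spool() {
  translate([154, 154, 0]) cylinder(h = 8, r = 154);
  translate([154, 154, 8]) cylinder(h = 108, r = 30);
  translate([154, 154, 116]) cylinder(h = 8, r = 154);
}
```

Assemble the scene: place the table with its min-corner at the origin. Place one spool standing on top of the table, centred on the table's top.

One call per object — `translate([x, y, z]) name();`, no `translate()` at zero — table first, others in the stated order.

table();
translate([611, 196, 771]) spool();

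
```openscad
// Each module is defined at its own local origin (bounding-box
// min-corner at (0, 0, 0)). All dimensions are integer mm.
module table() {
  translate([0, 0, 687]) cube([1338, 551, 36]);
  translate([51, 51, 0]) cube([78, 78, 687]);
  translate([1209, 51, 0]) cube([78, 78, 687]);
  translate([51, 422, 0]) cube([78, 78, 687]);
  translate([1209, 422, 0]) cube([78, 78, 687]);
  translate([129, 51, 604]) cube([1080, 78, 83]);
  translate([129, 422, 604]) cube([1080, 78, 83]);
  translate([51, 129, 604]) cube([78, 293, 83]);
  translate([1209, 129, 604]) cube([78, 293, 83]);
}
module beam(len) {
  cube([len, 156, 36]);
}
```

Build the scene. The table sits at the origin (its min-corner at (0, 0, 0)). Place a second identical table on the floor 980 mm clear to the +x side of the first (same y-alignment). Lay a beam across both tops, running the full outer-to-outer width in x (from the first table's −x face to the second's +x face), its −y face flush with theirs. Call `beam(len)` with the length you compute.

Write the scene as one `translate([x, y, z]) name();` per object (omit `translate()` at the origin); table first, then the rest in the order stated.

table();
translate([2318, 0, 0]) table();
translate([0, 0, 723]) beam(3656);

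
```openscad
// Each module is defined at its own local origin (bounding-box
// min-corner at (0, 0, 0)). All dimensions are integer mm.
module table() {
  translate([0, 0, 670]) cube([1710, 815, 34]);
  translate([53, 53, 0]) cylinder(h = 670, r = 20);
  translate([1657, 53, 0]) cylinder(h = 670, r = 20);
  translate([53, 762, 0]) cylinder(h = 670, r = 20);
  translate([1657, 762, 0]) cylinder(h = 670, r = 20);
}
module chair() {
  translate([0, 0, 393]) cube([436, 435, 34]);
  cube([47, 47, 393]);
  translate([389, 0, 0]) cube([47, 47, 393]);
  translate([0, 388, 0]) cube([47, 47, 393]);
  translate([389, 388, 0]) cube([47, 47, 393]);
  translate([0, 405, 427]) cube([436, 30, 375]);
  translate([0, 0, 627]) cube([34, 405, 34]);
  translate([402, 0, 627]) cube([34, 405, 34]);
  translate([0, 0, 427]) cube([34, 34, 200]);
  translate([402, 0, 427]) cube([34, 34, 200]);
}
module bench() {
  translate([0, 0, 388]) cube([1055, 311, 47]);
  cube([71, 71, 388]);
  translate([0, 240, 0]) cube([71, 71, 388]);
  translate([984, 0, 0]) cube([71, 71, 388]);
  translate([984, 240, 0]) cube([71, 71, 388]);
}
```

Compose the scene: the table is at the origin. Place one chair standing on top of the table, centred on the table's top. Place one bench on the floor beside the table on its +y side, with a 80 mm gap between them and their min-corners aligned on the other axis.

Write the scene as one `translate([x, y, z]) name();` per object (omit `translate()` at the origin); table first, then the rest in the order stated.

table();
translate([637, 190, 704]) chair();
translate([0, 895, 0]) bench();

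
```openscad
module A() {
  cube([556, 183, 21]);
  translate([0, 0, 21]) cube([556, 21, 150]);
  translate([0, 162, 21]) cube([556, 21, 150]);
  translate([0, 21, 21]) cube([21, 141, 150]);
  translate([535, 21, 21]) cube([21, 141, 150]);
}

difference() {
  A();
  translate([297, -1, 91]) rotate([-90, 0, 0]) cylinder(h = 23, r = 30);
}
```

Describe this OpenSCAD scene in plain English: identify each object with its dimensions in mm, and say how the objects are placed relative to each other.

A is an open storage box with external size 556×183×171 mm and wall thickness 21 mm (the base is also 21 mm thick). The base covers the whole footprint; the four walls stand on the base, with the y-facing walls full-width and the x-facing walls fitting between their inner faces.

The open box has a circular hole of radius 30 mm through its front wall, centred at (x = 297, z = 91).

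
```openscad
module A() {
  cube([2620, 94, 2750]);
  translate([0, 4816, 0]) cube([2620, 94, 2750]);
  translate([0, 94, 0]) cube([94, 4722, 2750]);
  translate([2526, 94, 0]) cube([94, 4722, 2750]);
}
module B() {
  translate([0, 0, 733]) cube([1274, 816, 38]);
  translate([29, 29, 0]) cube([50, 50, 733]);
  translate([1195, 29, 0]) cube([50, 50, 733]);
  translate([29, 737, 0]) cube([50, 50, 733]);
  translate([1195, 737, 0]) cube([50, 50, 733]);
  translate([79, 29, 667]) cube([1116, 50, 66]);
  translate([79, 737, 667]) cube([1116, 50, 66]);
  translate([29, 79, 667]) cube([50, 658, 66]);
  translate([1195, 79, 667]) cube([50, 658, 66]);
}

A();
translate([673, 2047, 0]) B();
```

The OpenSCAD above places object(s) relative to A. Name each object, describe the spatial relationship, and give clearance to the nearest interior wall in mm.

Clearances: x = 579, y = 1953; minimum 579 mm.

A is a house frame. B is a table. The table sits inside the house frame, centred. The clearance to the nearest interior wall is 579 mm.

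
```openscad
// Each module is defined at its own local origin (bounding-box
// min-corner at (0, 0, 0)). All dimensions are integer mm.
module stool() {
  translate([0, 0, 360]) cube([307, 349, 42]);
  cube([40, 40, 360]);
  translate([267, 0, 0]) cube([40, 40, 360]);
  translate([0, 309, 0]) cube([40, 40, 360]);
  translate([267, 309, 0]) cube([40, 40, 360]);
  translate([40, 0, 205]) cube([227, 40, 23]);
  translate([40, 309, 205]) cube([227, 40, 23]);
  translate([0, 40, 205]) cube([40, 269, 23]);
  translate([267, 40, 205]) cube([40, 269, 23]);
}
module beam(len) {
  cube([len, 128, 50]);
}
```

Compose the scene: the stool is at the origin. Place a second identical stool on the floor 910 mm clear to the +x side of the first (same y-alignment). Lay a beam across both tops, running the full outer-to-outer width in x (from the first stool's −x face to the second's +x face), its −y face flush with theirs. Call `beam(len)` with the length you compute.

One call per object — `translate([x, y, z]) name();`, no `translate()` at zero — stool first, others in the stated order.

stool();
translate([1217, 0, 0]) stool();
translate([0, 0, 402]) beam(1524);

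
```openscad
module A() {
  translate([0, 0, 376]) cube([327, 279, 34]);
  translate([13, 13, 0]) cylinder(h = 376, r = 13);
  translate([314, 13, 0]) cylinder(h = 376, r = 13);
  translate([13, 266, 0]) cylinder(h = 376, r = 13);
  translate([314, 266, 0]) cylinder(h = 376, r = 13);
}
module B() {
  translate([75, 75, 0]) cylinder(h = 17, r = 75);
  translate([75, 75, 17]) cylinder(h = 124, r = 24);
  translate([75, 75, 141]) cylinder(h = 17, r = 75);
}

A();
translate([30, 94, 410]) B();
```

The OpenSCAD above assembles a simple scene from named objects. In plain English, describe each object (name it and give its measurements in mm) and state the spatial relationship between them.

A is a four-legged stool. The seat is a 327×279×34 mm slab whose top surface is at z = 410 mm; four round legs, each 26 mm in diameter, run from the floor (z = 0) to the underside of the seat, each leg's axis is inset half a diameter from the nearest pair of seat edges (so the leg's bounding box is flush with the corner).

B is a spool: two coaxial disc flanges of radius 75 mm and thickness 17 mm, joined by a core cylinder of radius 24 mm and height 124 mm. The lower flange rests on z = 0 and the three cylinders share a vertical axis.

The spool is on top of the stool.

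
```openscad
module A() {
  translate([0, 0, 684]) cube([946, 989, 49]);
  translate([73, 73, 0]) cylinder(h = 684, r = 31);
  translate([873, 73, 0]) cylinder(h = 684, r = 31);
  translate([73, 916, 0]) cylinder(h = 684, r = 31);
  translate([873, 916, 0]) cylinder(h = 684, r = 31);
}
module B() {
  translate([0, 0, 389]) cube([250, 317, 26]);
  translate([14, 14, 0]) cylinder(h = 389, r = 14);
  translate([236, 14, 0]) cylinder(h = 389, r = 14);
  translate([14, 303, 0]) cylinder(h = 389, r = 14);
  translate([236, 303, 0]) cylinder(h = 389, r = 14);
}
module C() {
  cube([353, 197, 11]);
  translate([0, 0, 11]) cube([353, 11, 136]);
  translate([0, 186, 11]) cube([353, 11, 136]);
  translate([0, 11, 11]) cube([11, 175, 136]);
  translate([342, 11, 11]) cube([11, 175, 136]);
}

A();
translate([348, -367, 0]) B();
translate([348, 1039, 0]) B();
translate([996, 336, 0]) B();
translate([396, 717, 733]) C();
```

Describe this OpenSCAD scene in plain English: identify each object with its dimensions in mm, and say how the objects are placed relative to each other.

A is a table: top 946 mm (x) × 989 mm (y), 49 mm thick, upper face at z = 733 mm, on four round legs of 62 mm diameter, each leg's bounding box inset 42 mm from the nearest pair of top edges, running from z = 0 to the bottom of the top.

B is a four-legged stool. The seat is a 250×317×26 mm slab whose top surface is at z = 415 mm; four round legs, each 28 mm in diameter, run from the floor (z = 0) to the underside of the seat, each leg's axis is inset half a diameter from the nearest pair of seat edges (so the leg's bounding box is flush with the corner).

C is an open-topped rectangular box: outside dimensions 353×197×147 mm, with a uniform wall and base thickness of 11 mm. The base is a full 353×197 slab on the floor; four walls sit on top of the base. The front and back walls (the −y and +y sides) span the full width; the two side walls fit between them.

Three stools sit around the table at the −y, +y, +x sides. The open box is on top of the table.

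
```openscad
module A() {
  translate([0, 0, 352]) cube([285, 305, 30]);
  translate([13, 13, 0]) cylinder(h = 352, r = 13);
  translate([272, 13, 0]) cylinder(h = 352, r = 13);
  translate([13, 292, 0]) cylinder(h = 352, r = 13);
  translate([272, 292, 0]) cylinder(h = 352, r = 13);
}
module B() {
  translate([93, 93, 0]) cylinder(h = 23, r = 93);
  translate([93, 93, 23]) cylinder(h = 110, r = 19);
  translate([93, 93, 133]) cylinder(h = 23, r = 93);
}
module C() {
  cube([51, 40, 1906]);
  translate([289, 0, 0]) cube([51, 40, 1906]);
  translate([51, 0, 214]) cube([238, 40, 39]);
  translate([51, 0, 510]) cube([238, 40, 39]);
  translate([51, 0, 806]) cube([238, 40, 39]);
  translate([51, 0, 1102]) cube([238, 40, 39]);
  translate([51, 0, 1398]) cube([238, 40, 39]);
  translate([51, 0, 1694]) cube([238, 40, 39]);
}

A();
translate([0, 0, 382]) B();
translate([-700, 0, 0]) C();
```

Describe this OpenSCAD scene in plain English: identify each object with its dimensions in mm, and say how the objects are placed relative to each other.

A is a four-legged stool. The seat is 285×305 mm, 30 mm thick, top at z = 382 mm. It stands on four round legs, each 26 mm in diameter, from z = 0 to the seat underside, each leg's axis is inset half a diameter from the nearest pair of seat edges (so the leg's bounding box is flush with the corner).

B is a spool: two coaxial disc flanges of radius 93 mm and thickness 23 mm, joined by a core cylinder of radius 19 mm and height 110 mm. The lower flange rests on z = 0 and the three cylinders share a vertical axis.

C is a straight ladder. Two 51×40 mm vertical rails, 1906 mm tall, stand 340 mm apart (outside-to-outside) with their front faces coplanar on the −y side. 6 rungs, each 40 mm deep and 39 mm tall, span between the inner faces of the rails, front faces flush with the rails. The lowest rung's underside is at z = 214 mm and rungs are spaced 296 mm apart (underside to underside).

The spool is on top of the stool. The ladder is on the floor beside the stool on its −x side.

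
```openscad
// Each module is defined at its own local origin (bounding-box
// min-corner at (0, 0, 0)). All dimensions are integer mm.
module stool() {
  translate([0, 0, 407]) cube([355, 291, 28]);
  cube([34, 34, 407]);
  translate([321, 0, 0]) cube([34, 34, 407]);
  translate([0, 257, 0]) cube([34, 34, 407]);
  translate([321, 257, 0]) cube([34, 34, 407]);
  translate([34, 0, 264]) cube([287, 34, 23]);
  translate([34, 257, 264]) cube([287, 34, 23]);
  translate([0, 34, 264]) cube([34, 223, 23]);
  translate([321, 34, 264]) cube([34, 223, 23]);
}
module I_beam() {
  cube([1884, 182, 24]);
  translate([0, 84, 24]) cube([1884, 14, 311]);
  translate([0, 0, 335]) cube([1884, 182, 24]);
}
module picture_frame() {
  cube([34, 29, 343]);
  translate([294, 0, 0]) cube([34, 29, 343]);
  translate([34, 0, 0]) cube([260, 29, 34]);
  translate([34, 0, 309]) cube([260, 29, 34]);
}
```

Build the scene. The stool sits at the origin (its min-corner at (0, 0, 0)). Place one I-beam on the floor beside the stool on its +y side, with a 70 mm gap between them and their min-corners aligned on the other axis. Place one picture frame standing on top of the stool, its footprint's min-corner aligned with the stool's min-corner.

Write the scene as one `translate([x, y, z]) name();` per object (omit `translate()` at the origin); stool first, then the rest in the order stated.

stool();
translate([0, 361, 0]) I_beam();
translate([0, 0, 435]) picture_frame();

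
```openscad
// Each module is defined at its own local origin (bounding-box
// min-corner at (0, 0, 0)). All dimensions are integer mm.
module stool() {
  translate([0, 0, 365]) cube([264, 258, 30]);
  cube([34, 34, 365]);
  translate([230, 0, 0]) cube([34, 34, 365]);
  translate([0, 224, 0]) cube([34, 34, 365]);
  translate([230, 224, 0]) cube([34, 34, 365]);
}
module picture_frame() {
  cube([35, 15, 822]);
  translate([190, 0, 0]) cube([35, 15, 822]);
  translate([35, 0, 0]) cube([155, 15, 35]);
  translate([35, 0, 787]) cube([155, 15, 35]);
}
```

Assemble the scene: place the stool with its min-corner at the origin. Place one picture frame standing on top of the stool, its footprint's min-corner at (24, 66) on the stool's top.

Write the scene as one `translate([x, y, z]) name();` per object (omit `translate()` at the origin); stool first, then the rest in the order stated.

stool();
translate([24, 66, 395]) picture_frame();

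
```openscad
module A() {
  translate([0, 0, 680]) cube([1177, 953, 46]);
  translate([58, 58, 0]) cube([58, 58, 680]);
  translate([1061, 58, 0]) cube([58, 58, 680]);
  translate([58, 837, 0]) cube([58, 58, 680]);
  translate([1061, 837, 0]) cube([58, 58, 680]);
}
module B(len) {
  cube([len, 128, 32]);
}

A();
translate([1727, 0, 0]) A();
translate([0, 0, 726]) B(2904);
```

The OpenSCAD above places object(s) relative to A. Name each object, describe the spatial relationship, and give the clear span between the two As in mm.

Second table starts at x = 1727; first ends at x = 1177; clear span = 1727 − 1177 = 550 mm.

A is a table. B is a beam. A beam spans the tops of two tables. The clear span between the two tables is 550 mm.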